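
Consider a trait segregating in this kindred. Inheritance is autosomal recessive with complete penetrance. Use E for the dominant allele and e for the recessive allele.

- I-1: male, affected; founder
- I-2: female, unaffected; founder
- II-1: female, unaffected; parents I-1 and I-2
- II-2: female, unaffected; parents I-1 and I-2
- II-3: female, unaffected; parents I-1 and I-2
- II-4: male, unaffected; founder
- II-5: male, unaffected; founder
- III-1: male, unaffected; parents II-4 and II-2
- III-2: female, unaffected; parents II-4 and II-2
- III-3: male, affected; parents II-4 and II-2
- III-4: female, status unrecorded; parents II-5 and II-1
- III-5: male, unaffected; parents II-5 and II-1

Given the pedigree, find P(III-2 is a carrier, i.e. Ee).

II-4 is unaffected so carries E and passed e to III-3 (ee), so II-4 is Ee.
II-2 is unaffected so carries E and received e from I-1 (ee), so II-2 is Ee.
Their cross gives offspring ratios 1/4 EE : 1/2 Ee : 1/4 ee. Conditioning on III-2 being unaffected, P(Ee) = 1/2 / 3/4 = 2/3.

2/3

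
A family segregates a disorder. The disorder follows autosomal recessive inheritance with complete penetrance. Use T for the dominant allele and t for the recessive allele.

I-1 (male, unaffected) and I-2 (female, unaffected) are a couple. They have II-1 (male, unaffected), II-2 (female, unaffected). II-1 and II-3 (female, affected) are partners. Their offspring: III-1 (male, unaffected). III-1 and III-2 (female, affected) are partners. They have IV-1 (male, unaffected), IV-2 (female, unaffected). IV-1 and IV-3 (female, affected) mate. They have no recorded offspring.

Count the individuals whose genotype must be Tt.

Obligate heterozygotes: III-1 is unaffected so carries T and received t from II-3 (tt), so III-1 is Tt; IV-1 is unaffected so carries T and received t from III-2 (tt), so IV-1 is Tt; IV-2 is unaffected so carries T and received t from III-2 (tt), so IV-2 is Tt.
Every other individual is either homozygous by phenotype or has at least one consistent homozygous assignment, so the count is 3.

3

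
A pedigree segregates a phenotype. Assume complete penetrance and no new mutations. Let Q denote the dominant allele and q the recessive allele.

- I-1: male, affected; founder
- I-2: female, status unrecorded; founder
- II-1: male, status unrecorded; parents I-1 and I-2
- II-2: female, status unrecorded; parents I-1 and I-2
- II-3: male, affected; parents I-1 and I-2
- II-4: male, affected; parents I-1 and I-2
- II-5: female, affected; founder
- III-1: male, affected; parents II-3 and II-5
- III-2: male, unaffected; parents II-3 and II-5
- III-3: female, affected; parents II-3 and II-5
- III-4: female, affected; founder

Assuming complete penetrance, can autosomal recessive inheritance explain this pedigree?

No

Under autosomal recessive, III-2 (unaffected, male) cannot arise from II-3 (affected) × II-5 (affected).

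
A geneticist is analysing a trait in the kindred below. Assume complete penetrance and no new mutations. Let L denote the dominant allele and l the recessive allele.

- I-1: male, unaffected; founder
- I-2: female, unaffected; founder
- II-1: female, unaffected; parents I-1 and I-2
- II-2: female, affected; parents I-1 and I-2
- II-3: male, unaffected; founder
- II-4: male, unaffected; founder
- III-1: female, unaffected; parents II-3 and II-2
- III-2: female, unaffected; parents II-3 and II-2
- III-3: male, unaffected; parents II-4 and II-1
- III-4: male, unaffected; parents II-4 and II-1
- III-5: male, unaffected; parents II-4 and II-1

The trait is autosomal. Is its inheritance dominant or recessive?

recessive

I-1 and I-2 are both unaffected yet have an affected child II-2. Under dominance, an affected child requires at least one affected parent, so the trait cannot be dominant.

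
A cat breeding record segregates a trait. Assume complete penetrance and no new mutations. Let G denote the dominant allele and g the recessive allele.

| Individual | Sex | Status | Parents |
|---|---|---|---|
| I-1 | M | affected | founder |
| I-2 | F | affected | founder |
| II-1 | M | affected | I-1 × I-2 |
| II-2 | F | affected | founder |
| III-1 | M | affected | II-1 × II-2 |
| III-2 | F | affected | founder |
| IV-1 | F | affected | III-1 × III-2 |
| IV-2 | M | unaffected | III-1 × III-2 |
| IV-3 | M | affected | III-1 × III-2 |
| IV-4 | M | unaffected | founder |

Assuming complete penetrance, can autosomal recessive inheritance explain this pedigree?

Under autosomal recessive, IV-2 (unaffected, male) cannot arise from III-1 (affected) × III-2 (affected).

No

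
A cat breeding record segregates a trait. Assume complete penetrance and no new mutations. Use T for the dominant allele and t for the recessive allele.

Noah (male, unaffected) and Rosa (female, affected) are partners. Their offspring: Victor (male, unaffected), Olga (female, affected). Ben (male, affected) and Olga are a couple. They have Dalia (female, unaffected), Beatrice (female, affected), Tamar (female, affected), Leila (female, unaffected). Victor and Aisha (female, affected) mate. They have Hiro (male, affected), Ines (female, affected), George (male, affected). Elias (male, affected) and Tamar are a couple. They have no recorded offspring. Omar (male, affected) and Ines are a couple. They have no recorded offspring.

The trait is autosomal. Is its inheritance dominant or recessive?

dominant

Ben and Olga are both affected yet have an unaffected child Dalia. Under a recessive model two affected parents are homozygous and every child would be affected, so the trait cannot be recessive.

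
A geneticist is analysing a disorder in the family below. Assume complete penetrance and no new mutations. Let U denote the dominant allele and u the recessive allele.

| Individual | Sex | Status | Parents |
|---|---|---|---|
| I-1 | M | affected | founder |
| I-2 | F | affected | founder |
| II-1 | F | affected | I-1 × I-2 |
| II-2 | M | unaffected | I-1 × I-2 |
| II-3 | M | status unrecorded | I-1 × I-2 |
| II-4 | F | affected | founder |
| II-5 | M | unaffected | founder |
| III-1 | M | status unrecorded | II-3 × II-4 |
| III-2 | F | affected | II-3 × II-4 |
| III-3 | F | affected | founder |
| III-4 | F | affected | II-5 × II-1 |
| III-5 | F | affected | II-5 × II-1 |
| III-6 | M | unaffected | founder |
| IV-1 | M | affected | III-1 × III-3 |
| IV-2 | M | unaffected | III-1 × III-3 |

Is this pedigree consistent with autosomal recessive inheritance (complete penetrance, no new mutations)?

Under autosomal recessive, II-2 (unaffected, male) cannot arise from I-1 (affected) × I-2 (affected).

No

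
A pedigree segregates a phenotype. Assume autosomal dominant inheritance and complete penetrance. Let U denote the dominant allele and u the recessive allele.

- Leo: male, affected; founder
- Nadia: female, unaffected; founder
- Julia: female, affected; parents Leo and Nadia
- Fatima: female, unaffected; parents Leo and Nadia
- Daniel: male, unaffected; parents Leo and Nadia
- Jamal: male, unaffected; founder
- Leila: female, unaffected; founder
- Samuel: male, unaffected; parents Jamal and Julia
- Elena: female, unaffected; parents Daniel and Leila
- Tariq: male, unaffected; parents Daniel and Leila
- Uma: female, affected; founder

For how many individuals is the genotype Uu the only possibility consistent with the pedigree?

Obligate heterozygotes: Leo is affected so carries U and passed u to Fatima (uu), so Leo is Uu; Julia is affected so carries U and received u from Nadia (uu), so Julia is Uu.
Every other individual is either homozygous by phenotype or has at least one consistent homozygous assignment, so the count is 2.

2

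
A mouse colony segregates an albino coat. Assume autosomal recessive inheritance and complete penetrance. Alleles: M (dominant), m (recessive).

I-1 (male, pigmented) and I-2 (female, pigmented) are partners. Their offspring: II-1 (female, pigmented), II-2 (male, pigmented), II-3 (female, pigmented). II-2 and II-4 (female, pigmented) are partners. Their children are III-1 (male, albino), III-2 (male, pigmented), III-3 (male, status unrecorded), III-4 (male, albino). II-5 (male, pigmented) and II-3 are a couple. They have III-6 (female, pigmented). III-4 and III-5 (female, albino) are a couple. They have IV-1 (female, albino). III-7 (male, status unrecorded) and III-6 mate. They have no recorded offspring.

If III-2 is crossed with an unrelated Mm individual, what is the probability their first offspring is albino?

II-2 is pigmented so carries M and passed m to III-1 (mm), so II-2 is Mm.
II-4 is pigmented so carries M and passed m to III-1 (mm), so II-4 is Mm.
III-2 is a pigmented offspring of II-2 (Mm) × II-4 (Mm), whose cross gives 1/4 MM : 1/2 Mm : 1/4 mm; conditioning on being pigmented, III-2 is MM with probability 1/3, Mm with probability 2/3.
Summing over parental genotype combinations, P(offspring is albino) = 2/3·1/4 = 1/6.

1/6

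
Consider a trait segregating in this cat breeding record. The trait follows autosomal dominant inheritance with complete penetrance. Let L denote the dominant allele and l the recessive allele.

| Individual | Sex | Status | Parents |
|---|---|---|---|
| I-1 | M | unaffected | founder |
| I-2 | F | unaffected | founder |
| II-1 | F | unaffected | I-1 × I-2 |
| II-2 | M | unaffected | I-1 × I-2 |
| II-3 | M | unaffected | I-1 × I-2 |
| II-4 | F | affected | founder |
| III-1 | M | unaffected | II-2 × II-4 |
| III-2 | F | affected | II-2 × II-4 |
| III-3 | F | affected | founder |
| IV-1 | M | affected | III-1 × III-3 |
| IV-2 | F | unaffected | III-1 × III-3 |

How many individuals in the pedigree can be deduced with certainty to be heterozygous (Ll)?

4

Obligate heterozygotes: II-4 is affected so carries L and passed l to III-1 (ll), so II-4 is Ll; III-2 is affected so carries L and received l from II-2 (ll), so III-2 is Ll; III-3 is affected so carries L and passed l to IV-2 (ll), so III-3 is Ll; IV-1 is affected so carries L and received l from III-1 (ll), so IV-1 is Ll.
Every other individual is either homozygous by phenotype or has at least one consistent homozygous assignment, so the count is 4.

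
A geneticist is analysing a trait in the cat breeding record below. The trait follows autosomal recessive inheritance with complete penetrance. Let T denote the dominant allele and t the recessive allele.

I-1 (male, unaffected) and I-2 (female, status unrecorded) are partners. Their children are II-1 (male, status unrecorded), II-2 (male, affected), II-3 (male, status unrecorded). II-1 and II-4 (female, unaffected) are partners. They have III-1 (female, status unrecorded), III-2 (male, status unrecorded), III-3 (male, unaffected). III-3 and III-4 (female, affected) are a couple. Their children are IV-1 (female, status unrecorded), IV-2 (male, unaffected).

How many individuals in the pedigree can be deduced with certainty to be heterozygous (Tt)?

Obligate heterozygotes: I-1 is unaffected so carries T and passed t to II-2 (tt), so I-1 is Tt; IV-2 is unaffected so carries T and received t from III-4 (tt), so IV-2 is Tt.
Every other individual is either homozygous by phenotype or has at least one consistent homozygous assignment, so the count is 2.

2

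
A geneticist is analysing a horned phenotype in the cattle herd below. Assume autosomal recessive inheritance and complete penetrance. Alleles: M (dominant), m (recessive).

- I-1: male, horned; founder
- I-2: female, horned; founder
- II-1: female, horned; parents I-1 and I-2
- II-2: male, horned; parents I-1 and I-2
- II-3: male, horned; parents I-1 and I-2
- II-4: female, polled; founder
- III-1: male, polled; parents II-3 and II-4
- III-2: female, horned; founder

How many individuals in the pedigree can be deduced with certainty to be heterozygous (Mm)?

1

Obligate heterozygotes: III-1 is polled so carries M and received m from II-3 (mm), so III-1 is Mm.
Every other individual is either homozygous by phenotype or has at least one consistent homozygous assignment, so the count is 1.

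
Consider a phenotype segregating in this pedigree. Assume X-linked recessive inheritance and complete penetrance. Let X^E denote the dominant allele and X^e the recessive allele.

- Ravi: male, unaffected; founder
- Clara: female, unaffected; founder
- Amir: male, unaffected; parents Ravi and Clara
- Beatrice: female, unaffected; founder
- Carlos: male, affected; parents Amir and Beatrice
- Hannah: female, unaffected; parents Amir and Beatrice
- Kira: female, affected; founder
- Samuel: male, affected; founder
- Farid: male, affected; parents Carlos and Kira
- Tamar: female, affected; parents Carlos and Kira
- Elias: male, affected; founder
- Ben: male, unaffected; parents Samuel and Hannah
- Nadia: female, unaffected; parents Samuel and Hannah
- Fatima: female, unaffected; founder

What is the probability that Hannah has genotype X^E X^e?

Amir is unaffected, so Amir is X^E Y.
Beatrice is unaffected so carries E and passed e to Carlos (X^e Y), so Beatrice is X^E X^e.
Their cross gives offspring ratios 1/2 X^E X^E : 1/2 X^E X^e. Conditioning on Hannah being unaffected, P(X^E X^e) = 1/2 / 1 = 1/2 before taking Hannah's own offspring into account.
Samuel is affected, so Samuel is X^e Y.
Now use Hannah's offspring. Probability of each recorded status — unaffected son Ben: 1/2 if Hannah is X^E X^e, 1 if X^E X^E; unaffected daughter Nadia: 1/2 if Hannah is X^E X^e, 1 if X^E X^E.
Bayes: P(X^E X^e) = 1/2·1/4 / (1/2·1/4 + 1/2·1) = 1/5.

1/5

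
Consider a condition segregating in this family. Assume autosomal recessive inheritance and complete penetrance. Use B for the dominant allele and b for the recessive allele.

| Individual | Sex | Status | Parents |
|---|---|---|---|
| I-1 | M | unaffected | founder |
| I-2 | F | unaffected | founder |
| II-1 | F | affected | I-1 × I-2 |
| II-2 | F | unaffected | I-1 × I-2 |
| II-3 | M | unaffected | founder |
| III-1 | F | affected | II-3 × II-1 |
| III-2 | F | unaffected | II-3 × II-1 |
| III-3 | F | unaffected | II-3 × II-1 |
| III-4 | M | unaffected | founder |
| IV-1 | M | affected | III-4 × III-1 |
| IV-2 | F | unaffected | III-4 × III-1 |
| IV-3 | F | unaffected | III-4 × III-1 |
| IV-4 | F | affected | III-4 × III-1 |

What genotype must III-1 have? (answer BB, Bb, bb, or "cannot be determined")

III-1 is affected, so III-1 is bb.

bb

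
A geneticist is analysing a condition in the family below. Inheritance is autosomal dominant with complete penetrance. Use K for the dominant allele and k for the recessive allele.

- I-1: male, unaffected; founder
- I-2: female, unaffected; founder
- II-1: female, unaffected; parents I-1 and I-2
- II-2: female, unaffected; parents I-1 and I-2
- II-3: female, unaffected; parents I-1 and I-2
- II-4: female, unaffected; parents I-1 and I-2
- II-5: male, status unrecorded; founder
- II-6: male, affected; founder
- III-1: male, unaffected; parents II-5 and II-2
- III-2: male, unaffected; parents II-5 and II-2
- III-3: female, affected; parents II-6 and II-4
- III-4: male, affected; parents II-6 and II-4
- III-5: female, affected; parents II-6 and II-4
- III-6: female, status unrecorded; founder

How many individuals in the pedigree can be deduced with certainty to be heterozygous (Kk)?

Obligate heterozygotes: III-3 is affected so carries K and received k from II-4 (kk), so III-3 is Kk; III-4 is affected so carries K and received k from II-4 (kk), so III-4 is Kk; III-5 is affected so carries K and received k from II-4 (kk), so III-5 is Kk.
Every other individual is either homozygous by phenotype or has at least one consistent homozygous assignment, so the count is 3.

3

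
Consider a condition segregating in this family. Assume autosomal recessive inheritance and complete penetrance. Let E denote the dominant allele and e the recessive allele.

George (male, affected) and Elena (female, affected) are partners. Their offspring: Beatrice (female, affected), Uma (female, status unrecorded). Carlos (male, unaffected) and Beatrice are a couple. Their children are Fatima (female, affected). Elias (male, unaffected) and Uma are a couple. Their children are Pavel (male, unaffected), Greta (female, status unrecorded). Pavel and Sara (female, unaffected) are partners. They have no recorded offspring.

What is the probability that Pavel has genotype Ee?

Pavel is unaffected so carries E and received e from Uma (ee), so Pavel is Ee, giving P(Ee) = 1.

1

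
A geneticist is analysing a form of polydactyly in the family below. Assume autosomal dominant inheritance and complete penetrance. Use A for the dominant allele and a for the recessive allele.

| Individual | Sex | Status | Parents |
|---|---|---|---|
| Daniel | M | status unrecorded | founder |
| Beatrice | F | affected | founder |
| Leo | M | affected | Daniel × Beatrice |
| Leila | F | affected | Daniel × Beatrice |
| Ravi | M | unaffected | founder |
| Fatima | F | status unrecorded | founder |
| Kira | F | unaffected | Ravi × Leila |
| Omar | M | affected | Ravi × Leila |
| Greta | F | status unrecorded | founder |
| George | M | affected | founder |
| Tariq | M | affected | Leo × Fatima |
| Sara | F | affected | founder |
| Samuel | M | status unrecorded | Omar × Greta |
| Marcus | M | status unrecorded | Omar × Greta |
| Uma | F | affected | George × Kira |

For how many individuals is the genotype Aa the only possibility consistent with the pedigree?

Obligate heterozygotes: Leila is affected so carries A and passed a to Kira (aa), so Leila is Aa; Omar is affected so carries A and received a from Ravi (aa), so Omar is Aa; Uma is affected so carries A and received a from Kira (aa), so Uma is Aa.
Every other individual is either homozygous by phenotype or has at least one consistent homozygous assignment, so the count is 3.

3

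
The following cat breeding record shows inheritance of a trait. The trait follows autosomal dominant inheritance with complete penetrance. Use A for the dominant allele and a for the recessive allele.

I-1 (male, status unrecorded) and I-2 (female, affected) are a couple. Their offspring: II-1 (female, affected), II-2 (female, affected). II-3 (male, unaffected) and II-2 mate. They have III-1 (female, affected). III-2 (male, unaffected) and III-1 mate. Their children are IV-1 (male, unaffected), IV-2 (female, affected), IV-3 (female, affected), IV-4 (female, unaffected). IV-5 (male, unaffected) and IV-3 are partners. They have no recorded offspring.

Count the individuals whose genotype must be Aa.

Obligate heterozygotes: III-1 is affected so carries A and received a from II-3 (aa), so III-1 is Aa; IV-2 is affected so carries A and received a from III-2 (aa), so IV-2 is Aa; IV-3 is affected so carries A and received a from III-2 (aa), so IV-3 is Aa.
Every other individual is either homozygous by phenotype or has at least one consistent homozygous assignment, so the count is 3.

3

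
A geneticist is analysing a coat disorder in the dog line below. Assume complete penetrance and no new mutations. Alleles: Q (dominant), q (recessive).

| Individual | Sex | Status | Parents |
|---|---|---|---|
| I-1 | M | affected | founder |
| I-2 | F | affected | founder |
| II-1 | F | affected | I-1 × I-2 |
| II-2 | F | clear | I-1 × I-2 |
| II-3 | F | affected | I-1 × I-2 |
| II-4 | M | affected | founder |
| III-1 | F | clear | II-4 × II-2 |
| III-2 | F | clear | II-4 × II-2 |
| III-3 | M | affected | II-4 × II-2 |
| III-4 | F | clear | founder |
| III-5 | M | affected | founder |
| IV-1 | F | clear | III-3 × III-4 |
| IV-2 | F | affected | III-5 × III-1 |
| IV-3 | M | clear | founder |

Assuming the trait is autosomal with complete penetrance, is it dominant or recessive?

I-1 and I-2 are both affected yet have a clear child II-2. Under a recessive model two affected parents are homozygous and every child would be affected, so the trait cannot be recessive.

dominant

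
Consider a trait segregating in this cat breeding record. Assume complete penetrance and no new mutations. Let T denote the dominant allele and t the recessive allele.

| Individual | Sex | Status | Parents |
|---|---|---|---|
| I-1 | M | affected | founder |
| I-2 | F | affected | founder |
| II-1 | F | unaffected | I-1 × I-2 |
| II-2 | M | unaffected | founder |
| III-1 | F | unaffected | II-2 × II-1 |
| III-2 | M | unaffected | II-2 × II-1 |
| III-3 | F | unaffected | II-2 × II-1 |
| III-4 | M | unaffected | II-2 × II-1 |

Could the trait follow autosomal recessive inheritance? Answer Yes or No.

No

Under autosomal recessive, II-1 (unaffected, female) cannot arise from I-1 (affected) × I-2 (affected).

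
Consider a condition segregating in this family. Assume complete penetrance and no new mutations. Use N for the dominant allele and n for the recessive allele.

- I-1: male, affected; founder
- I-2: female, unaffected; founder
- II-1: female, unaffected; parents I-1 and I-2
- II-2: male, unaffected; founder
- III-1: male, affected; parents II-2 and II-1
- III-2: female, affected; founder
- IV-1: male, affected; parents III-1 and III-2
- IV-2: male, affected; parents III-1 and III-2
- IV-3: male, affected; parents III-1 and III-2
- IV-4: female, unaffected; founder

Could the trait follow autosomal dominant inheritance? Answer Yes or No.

Under autosomal dominant, III-1 (affected, male) cannot arise from II-2 (unaffected) × II-1 (unaffected).

No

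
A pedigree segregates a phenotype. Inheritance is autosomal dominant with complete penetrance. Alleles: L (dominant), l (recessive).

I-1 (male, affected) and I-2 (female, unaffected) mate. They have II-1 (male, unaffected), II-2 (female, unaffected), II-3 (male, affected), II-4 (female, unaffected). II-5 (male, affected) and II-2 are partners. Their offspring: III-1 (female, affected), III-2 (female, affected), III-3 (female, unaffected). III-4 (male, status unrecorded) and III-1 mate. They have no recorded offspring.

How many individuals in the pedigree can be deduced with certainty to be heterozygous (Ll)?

Obligate heterozygotes: I-1 is affected so carries L and passed l to II-1 (ll), so I-1 is Ll; II-3 is affected so carries L and received l from I-2 (ll), so II-3 is Ll; II-5 is affected so carries L and passed l to III-3 (ll), so II-5 is Ll; III-1 is affected so carries L and received l from II-2 (ll), so III-1 is Ll; III-2 is affected so carries L and received l from II-2 (ll), so III-2 is Ll.
Every other individual is either homozygous by phenotype or has at least one consistent homozygous assignment, so the count is 5.

5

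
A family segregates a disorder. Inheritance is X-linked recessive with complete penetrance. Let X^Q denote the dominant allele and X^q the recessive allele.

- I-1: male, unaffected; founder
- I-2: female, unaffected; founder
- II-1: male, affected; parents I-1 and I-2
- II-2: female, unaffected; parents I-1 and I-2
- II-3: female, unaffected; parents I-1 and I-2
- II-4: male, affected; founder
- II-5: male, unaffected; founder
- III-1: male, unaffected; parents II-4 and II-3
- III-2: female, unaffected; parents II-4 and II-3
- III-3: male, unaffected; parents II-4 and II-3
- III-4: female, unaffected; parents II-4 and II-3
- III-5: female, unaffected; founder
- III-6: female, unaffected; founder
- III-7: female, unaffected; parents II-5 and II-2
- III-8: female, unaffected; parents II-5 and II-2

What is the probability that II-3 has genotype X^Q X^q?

1/17

I-1 is unaffected, so I-1 is X^Q Y.
I-2 is unaffected so carries Q and passed q to II-1 (X^q Y), so I-2 is X^Q X^q.
Their cross gives offspring ratios 1/2 X^Q X^Q : 1/2 X^Q X^q. Conditioning on II-3 being unaffected, P(X^Q X^q) = 1/2 / 1 = 1/2 before taking II-3's own offspring into account.
II-4 is affected, so II-4 is X^q Y.
Now use II-3's offspring. Probability of each recorded status — unaffected son III-1: 1/2 if II-3 is X^Q X^q, 1 if X^Q X^Q; unaffected daughter III-2: 1/2 if II-3 is X^Q X^q, 1 if X^Q X^Q; unaffected son III-3: 1/2 if II-3 is X^Q X^q, 1 if X^Q X^Q; unaffected daughter III-4: 1/2 if II-3 is X^Q X^q, 1 if X^Q X^Q.
Bayes: P(X^Q X^q) = 1/2·1/16 / (1/2·1/16 + 1/2·1) = 1/17.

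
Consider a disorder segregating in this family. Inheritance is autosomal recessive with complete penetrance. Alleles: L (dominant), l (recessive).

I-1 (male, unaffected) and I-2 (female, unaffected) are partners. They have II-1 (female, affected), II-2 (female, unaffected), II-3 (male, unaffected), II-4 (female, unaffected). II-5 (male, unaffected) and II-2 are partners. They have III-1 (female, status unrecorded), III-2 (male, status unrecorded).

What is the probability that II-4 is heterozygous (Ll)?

2/3

I-1 is unaffected so carries L and passed l to II-1 (ll), so I-1 is Ll.
I-2 is unaffected so carries L and passed l to II-1 (ll), so I-2 is Ll.
Their cross gives offspring ratios 1/4 LL : 1/2 Ll : 1/4 ll. Conditioning on II-4 being unaffected, P(Ll) = 1/2 / 3/4 = 2/3.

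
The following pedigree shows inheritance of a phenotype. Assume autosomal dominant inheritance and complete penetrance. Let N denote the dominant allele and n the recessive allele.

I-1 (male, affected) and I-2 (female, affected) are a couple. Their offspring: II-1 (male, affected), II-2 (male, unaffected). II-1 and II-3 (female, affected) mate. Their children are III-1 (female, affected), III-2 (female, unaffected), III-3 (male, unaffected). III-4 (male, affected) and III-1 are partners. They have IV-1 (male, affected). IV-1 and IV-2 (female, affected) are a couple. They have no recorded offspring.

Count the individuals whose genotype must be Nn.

Obligate heterozygotes: I-1 is affected so carries N and passed n to II-2 (nn), so I-1 is Nn; I-2 is affected so carries N and passed n to II-2 (nn), so I-2 is Nn; II-1 is affected so carries N and passed n to III-2 (nn), so II-1 is Nn; II-3 is affected so carries N and passed n to III-2 (nn), so II-3 is Nn.
Every other individual is either homozygous by phenotype or has at least one consistent homozygous assignment, so the count is 4.

4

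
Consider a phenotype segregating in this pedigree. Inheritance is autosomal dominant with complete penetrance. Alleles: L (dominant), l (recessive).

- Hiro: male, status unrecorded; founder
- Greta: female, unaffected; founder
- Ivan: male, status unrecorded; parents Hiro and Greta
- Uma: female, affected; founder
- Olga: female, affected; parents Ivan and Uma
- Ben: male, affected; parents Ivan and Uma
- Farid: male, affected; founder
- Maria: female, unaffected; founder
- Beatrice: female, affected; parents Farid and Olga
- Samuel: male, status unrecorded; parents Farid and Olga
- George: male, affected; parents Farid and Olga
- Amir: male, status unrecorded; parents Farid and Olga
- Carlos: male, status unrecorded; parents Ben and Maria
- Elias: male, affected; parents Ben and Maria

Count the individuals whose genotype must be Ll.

Obligate heterozygotes: Elias is affected so carries L and received l from Maria (ll), so Elias is Ll.
Every other individual is either homozygous by phenotype or has at least one consistent homozygous assignment, so the count is 1.

1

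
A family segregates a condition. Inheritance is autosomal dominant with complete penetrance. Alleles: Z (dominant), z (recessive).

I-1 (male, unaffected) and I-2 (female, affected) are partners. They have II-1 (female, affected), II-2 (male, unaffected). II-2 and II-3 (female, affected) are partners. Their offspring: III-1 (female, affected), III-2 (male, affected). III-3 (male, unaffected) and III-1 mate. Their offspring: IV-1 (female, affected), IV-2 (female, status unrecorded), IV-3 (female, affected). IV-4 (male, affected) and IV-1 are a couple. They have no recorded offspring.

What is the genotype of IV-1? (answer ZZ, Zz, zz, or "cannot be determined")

From phenotype alone, IV-1 is ZZ or Zz.
IV-1 is affected so carries Z and received z from III-3 (zz), so IV-1 is Zz.

Zz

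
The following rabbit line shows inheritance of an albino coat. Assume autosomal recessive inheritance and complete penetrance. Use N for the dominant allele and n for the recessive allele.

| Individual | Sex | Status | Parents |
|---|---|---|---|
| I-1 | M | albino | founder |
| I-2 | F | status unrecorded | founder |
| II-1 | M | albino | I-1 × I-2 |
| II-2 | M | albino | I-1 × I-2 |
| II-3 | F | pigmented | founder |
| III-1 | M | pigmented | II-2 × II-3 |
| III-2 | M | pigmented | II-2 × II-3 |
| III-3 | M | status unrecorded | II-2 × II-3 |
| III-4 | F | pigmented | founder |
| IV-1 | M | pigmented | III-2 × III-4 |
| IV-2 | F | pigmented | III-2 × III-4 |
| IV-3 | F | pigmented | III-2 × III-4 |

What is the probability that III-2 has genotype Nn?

III-2 is pigmented so carries N and received n from II-2 (nn), so III-2 is Nn, giving P(Nn) = 1.

1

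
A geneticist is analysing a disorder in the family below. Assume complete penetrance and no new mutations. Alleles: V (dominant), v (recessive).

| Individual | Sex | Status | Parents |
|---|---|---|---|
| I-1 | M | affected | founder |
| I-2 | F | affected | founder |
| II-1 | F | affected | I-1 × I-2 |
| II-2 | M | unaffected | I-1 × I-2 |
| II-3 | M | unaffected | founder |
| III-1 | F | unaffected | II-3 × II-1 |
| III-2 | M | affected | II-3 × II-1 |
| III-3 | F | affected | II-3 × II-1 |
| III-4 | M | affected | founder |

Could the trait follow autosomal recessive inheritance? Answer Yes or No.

Under autosomal recessive, II-2 (unaffected, male) cannot arise from I-1 (affected) × I-2 (affected).

No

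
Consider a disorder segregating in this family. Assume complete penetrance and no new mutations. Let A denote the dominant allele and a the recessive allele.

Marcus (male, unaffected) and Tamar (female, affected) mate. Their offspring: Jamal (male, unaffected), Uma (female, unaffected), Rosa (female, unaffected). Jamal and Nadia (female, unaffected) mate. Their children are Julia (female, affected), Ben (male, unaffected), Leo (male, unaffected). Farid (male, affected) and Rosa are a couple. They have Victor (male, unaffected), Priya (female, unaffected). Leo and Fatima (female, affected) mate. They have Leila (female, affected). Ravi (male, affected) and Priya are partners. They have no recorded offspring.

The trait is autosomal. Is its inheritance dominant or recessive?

Jamal and Nadia are both unaffected yet have an affected child Julia. Under dominance, an affected child requires at least one affected parent, so the trait cannot be dominant.

recessive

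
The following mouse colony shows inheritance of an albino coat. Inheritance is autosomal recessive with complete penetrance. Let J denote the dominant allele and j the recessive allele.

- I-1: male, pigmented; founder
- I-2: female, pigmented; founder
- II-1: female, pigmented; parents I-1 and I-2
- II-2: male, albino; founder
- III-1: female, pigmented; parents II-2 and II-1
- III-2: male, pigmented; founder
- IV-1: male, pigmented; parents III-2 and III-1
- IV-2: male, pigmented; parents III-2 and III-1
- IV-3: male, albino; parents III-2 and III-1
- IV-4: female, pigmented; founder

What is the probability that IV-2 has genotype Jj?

III-2 is pigmented so carries J and passed j to IV-3 (jj), so III-2 is Jj.
III-1 is pigmented so carries J and received j from II-2 (jj), so III-1 is Jj.
Their cross gives offspring ratios 1/4 JJ : 1/2 Jj : 1/4 jj. Conditioning on IV-2 being pigmented, P(Jj) = 1/2 / 3/4 = 2/3.

2/3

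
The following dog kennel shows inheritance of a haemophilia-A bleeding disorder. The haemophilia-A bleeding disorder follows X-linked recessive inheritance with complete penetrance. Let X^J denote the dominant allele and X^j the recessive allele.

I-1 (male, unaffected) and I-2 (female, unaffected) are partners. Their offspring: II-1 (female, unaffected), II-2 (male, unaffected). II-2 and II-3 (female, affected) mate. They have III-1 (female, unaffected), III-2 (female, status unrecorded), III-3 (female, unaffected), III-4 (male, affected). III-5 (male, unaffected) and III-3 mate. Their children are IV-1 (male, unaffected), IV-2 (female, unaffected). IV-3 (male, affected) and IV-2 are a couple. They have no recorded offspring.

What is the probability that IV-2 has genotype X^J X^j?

III-5 is unaffected, so III-5 is X^J Y.
III-3 is unaffected so carries J and received j from II-3 (X^j X^j), so III-3 is X^J X^j.
Their cross gives offspring ratios 1/2 X^J X^J : 1/2 X^J X^j. Conditioning on IV-2 being unaffected, P(X^J X^j) = 1/2 / 1 = 1/2.

1/2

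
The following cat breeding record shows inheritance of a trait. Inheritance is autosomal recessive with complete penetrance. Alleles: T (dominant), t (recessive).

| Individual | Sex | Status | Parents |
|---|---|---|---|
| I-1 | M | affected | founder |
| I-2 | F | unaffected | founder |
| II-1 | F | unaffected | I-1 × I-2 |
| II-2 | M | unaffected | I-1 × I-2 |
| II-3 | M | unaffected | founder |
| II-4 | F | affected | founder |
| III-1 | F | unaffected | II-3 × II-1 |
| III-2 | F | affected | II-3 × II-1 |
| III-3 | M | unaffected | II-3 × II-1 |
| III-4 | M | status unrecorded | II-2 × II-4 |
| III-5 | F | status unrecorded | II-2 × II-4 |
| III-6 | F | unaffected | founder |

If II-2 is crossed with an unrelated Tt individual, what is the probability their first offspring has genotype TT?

1/4

II-2 is unaffected so carries T and received t from I-1 (tt), so II-2 is Tt.
The cross gives 1/4 TT : 1/2 Tt : 1/4 tt, so P(offspring has genotype TT) = 1/4.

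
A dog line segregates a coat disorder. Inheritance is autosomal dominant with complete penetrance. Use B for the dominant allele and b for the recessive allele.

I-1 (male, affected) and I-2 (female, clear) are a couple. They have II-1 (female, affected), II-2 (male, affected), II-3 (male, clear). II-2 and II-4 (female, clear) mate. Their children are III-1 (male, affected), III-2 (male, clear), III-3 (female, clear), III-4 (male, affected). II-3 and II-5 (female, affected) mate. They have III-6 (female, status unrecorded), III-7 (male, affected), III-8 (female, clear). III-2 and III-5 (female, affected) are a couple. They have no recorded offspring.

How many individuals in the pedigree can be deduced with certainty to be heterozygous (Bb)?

Obligate heterozygotes: I-1 is affected so carries B and passed b to II-3 (bb), so I-1 is Bb; II-1 is affected so carries B and received b from I-2 (bb), so II-1 is Bb; II-2 is affected so carries B and received b from I-2 (bb), so II-2 is Bb; II-5 is affected so carries B and passed b to III-8 (bb), so II-5 is Bb; III-1 is affected so carries B and received b from II-4 (bb), so III-1 is Bb; III-4 is affected so carries B and received b from II-4 (bb), so III-4 is Bb; III-7 is affected so carries B and received b from II-3 (bb), so III-7 is Bb.
Every other individual is either homozygous by phenotype or has at least one consistent homozygous assignment, so the count is 7.

7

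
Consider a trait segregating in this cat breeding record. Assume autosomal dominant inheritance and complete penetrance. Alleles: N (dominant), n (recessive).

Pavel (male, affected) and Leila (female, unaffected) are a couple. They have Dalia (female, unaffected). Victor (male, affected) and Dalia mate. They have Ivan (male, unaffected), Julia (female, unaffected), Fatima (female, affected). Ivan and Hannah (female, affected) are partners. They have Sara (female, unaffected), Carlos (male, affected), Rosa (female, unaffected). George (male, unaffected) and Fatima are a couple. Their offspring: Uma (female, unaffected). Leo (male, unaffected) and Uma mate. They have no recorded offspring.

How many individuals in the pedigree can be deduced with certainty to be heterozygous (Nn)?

5

Obligate heterozygotes: Pavel is affected so carries N and passed n to Dalia (nn), so Pavel is Nn; Victor is affected so carries N and passed n to Ivan (nn), so Victor is Nn; Fatima is affected so carries N and received n from Dalia (nn), so Fatima is Nn; Hannah is affected so carries N and passed n to Sara (nn), so Hannah is Nn; Carlos is affected so carries N and received n from Ivan (nn), so Carlos is Nn.
Every other individual is either homozygous by phenotype or has at least one consistent homozygous assignment, so the count is 5.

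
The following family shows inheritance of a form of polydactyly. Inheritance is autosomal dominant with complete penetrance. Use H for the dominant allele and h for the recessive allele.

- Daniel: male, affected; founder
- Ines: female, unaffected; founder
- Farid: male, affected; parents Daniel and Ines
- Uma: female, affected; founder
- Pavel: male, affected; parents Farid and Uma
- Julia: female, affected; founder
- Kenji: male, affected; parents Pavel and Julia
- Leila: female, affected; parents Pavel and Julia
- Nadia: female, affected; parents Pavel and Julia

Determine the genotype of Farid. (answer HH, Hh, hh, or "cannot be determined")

Hh

From phenotype alone, Farid is HH or Hh.
Farid is affected so carries H and received h from Ines (hh), so Farid is Hh.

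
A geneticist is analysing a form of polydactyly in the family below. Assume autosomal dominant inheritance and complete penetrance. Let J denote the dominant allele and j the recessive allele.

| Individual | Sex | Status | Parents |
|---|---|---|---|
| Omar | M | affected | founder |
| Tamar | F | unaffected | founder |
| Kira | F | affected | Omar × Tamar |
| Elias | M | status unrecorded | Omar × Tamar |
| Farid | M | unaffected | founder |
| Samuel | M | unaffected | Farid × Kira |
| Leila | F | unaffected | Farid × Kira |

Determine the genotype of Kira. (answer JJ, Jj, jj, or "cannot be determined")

From phenotype alone, Kira is JJ or Jj.
Kira is affected so carries J and received j from Tamar (jj), so Kira is Jj.

Jj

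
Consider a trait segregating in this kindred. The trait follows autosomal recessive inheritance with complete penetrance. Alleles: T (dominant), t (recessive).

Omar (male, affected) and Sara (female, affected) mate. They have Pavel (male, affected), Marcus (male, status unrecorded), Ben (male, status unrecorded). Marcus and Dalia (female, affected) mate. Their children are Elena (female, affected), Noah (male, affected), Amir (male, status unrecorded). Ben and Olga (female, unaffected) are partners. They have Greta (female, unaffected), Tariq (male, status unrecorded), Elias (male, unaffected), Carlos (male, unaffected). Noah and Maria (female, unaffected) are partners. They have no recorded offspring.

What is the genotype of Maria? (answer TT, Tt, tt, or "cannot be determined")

cannot be determined

Maria's phenotype allows TT or Tt, and no parent or child forces a single allele at both positions; consistent genotype assignments exist with Maria as TT or Tt.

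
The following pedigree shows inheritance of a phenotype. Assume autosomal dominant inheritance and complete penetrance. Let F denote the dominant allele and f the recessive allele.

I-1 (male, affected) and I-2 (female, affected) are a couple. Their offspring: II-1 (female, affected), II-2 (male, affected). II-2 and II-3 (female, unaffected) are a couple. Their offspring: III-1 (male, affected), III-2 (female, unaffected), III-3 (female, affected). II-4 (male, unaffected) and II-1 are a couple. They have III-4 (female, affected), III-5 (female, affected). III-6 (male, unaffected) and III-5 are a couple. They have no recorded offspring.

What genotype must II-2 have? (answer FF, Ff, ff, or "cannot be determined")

From phenotype alone, II-2 is FF or Ff.
II-2 is affected so carries F and passed f to III-2 (ff), so II-2 is Ff.

Ff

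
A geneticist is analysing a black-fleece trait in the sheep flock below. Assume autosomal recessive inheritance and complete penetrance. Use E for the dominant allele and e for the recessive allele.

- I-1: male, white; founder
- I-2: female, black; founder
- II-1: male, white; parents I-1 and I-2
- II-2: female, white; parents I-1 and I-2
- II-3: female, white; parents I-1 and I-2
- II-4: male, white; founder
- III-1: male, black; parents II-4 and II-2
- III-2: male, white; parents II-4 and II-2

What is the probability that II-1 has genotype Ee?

II-1 is white so carries E and received e from I-2 (ee), so II-1 is Ee, giving P(Ee) = 1.

1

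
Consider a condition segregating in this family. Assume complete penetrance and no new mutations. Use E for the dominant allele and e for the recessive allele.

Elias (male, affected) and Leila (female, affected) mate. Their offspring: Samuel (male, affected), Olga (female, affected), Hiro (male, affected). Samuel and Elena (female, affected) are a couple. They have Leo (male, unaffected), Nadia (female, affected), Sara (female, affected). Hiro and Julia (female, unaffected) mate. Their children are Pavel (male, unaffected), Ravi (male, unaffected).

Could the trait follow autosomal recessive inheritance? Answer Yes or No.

No

Under autosomal recessive, Leo (unaffected, male) cannot arise from Samuel (affected) × Elena (affected).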